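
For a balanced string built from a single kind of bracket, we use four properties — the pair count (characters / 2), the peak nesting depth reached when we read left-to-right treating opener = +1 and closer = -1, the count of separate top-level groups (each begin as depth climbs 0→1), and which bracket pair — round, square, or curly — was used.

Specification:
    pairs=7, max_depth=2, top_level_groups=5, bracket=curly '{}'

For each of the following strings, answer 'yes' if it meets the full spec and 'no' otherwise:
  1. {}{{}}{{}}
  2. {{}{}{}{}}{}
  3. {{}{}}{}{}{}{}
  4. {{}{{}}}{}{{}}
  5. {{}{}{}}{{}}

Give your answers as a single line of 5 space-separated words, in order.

Answer: no no yes no no

Derivation:
String 1 '{}{{}}{{}}': depth seq [1 0 1 2 1 0 1 2 1 0]
  -> pairs=5 depth=2 groups=3 -> no
String 2 '{{}{}{}{}}{}': depth seq [1 2 1 2 1 2 1 2 1 0 1 0]
  -> pairs=6 depth=2 groups=2 -> no
String 3 '{{}{}}{}{}{}{}': depth seq [1 2 1 2 1 0 1 0 1 0 1 0 1 0]
  -> pairs=7 depth=2 groups=5 -> yes
String 4 '{{}{{}}}{}{{}}': depth seq [1 2 1 2 3 2 1 0 1 0 1 2 1 0]
  -> pairs=7 depth=3 groups=3 -> no
String 5 '{{}{}{}}{{}}': depth seq [1 2 1 2 1 2 1 0 1 2 1 0]
  -> pairs=6 depth=2 groups=2 -> no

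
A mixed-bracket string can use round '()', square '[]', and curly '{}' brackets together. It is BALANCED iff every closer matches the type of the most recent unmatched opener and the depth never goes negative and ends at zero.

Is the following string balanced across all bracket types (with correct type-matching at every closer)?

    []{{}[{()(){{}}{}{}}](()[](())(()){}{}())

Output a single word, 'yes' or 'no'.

pos 0: push '['; stack = [
pos 1: ']' matches '['; pop; stack = (empty)
pos 2: push '{'; stack = {
pos 3: push '{'; stack = {{
pos 4: '}' matches '{'; pop; stack = {
pos 5: push '['; stack = {[
pos 6: push '{'; stack = {[{
pos 7: push '('; stack = {[{(
pos 8: ')' matches '('; pop; stack = {[{
pos 9: push '('; stack = {[{(
pos 10: ')' matches '('; pop; stack = {[{
pos 11: push '{'; stack = {[{{
pos 12: push '{'; stack = {[{{{
pos 13: '}' matches '{'; pop; stack = {[{{
pos 14: '}' matches '{'; pop; stack = {[{
pos 15: push '{'; stack = {[{{
pos 16: '}' matches '{'; pop; stack = {[{
pos 17: push '{'; stack = {[{{
pos 18: '}' matches '{'; pop; stack = {[{
pos 19: '}' matches '{'; pop; stack = {[
pos 20: ']' matches '['; pop; stack = {
pos 21: push '('; stack = {(
pos 22: push '('; stack = {((
pos 23: ')' matches '('; pop; stack = {(
pos 24: push '['; stack = {([
pos 25: ']' matches '['; pop; stack = {(
pos 26: push '('; stack = {((
pos 27: push '('; stack = {(((
pos 28: ')' matches '('; pop; stack = {((
pos 29: ')' matches '('; pop; stack = {(
pos 30: push '('; stack = {((
pos 31: push '('; stack = {(((
pos 32: ')' matches '('; pop; stack = {((
pos 33: ')' matches '('; pop; stack = {(
pos 34: push '{'; stack = {({
pos 35: '}' matches '{'; pop; stack = {(
pos 36: push '{'; stack = {({
pos 37: '}' matches '{'; pop; stack = {(
pos 38: push '('; stack = {((
pos 39: ')' matches '('; pop; stack = {(
pos 40: ')' matches '('; pop; stack = {
end: stack still non-empty ({) → INVALID
Verdict: unclosed openers at end: { → no

Answer: no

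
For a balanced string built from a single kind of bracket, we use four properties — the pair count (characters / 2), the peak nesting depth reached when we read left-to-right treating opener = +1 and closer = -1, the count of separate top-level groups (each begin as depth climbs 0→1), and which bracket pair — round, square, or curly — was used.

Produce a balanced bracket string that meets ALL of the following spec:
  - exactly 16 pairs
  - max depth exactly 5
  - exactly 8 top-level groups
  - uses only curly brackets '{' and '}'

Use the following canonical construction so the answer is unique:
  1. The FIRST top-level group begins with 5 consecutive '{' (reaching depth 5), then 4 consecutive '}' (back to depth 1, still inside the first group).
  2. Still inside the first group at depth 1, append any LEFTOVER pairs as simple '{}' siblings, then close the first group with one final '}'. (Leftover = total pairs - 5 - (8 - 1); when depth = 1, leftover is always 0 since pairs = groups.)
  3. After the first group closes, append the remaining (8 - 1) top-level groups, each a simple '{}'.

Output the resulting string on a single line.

Spec: pairs=16 depth=5 groups=8
Leftover pairs = 16 - 5 - (8-1) = 4
First group: deep chain of depth 5 + 4 sibling pairs
Remaining 7 groups: simple '{}' each

Answer: {{{{{}}}}{}{}{}{}}{}{}{}{}{}{}{}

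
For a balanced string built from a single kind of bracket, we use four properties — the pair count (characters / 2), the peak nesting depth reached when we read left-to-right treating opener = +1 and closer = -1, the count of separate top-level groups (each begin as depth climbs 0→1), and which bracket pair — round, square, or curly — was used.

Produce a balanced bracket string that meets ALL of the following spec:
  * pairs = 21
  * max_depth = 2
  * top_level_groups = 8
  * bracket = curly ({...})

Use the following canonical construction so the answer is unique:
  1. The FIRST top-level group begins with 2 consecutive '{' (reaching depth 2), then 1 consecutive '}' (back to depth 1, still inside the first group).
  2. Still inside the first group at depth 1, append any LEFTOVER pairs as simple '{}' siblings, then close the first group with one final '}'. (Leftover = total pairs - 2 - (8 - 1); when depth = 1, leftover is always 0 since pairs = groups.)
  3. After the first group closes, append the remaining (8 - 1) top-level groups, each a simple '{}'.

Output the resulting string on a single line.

Spec: pairs=21 depth=2 groups=8
Leftover pairs = 21 - 2 - (8-1) = 12
First group: deep chain of depth 2 + 12 sibling pairs
Remaining 7 groups: simple '{}' each

Answer: {{}{}{}{}{}{}{}{}{}{}{}{}{}}{}{}{}{}{}{}{}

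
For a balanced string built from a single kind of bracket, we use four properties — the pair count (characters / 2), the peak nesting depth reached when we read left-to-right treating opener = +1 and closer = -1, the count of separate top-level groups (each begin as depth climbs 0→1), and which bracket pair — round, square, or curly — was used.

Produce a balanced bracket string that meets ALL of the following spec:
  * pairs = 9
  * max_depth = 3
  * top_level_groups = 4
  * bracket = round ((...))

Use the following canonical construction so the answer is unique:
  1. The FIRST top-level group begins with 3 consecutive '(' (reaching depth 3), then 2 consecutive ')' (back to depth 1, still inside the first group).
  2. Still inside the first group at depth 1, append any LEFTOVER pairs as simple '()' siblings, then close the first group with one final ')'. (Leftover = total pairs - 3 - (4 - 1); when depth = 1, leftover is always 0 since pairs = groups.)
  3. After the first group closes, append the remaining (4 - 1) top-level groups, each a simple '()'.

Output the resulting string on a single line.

Spec: pairs=9 depth=3 groups=4
Leftover pairs = 9 - 3 - (4-1) = 3
First group: deep chain of depth 3 + 3 sibling pairs
Remaining 3 groups: simple '()' each

Answer: ((())()()())()()()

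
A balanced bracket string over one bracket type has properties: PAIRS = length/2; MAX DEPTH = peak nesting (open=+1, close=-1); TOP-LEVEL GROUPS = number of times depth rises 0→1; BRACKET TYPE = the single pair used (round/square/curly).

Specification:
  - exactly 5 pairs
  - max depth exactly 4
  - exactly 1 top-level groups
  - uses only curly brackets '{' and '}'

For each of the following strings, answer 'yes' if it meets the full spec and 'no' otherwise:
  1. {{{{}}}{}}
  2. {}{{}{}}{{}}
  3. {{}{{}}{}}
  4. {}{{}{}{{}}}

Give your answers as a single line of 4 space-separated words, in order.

Answer: yes no no no

Derivation:
String 1 '{{{{}}}{}}': depth seq [1 2 3 4 3 2 1 2 1 0]
  -> pairs=5 depth=4 groups=1 -> yes
String 2 '{}{{}{}}{{}}': depth seq [1 0 1 2 1 2 1 0 1 2 1 0]
  -> pairs=6 depth=2 groups=3 -> no
String 3 '{{}{{}}{}}': depth seq [1 2 1 2 3 2 1 2 1 0]
  -> pairs=5 depth=3 groups=1 -> no
String 4 '{}{{}{}{{}}}': depth seq [1 0 1 2 1 2 1 2 3 2 1 0]
  -> pairs=6 depth=3 groups=2 -> no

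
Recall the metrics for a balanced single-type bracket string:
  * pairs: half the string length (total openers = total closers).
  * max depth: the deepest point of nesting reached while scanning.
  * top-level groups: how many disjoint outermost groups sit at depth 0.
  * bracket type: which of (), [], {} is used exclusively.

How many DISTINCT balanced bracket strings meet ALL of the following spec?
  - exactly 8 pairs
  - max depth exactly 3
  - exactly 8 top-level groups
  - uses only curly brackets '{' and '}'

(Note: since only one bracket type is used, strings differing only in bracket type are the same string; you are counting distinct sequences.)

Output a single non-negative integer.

Spec: pairs=8 depth=3 groups=8
Count(depth <= 3) = 1
Count(depth <= 2) = 1
Count(depth == 3) = 1 - 1 = 0

Answer: 0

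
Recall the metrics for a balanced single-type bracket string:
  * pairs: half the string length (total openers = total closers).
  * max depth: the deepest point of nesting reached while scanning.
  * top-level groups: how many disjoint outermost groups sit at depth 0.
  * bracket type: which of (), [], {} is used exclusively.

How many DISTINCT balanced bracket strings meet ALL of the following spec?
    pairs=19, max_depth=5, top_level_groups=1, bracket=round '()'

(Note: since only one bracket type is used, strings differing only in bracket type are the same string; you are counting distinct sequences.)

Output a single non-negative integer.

Answer: 55342617

Derivation:
Spec: pairs=19 depth=5 groups=1
Count(depth <= 5) = 64570082
Count(depth <= 4) = 9227465
Count(depth == 5) = 64570082 - 9227465 = 55342617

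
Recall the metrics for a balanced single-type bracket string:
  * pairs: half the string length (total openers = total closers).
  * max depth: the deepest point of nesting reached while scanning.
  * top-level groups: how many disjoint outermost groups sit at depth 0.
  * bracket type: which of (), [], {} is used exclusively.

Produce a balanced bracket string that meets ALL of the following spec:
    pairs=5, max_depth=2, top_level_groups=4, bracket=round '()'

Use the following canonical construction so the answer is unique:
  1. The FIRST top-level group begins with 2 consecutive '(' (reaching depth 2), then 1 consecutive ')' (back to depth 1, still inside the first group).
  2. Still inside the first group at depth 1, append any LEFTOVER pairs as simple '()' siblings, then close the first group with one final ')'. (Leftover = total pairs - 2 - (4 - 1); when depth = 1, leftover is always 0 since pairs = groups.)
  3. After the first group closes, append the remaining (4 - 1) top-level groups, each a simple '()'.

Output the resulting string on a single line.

Answer: (())()()()

Derivation:
Spec: pairs=5 depth=2 groups=4
Leftover pairs = 5 - 2 - (4-1) = 0
First group: deep chain of depth 2 + 0 sibling pairs
Remaining 3 groups: simple '()' each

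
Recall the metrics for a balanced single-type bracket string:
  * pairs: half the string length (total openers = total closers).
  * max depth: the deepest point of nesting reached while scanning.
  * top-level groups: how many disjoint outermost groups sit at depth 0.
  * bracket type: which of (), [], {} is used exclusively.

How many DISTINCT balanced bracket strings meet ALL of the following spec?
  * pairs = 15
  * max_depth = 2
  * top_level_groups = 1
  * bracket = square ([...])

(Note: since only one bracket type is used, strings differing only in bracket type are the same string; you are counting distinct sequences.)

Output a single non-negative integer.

Spec: pairs=15 depth=2 groups=1
Count(depth <= 2) = 1
Count(depth <= 1) = 0
Count(depth == 2) = 1 - 0 = 1

Answer: 1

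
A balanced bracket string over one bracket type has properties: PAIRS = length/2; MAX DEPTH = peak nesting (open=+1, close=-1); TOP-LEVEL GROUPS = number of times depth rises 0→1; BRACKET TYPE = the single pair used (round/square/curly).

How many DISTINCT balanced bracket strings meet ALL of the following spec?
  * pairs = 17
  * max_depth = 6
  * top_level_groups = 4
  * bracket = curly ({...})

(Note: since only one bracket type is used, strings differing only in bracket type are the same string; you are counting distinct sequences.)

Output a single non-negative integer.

Spec: pairs=17 depth=6 groups=4
Count(depth <= 6) = 13050152
Count(depth <= 5) = 9399296
Count(depth == 6) = 13050152 - 9399296 = 3650856

Answer: 3650856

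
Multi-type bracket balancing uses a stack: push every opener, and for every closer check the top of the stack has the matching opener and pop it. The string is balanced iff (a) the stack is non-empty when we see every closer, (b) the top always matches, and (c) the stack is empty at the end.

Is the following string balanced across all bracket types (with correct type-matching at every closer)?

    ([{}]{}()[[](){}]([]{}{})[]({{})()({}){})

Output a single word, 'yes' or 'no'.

pos 0: push '('; stack = (
pos 1: push '['; stack = ([
pos 2: push '{'; stack = ([{
pos 3: '}' matches '{'; pop; stack = ([
pos 4: ']' matches '['; pop; stack = (
pos 5: push '{'; stack = ({
pos 6: '}' matches '{'; pop; stack = (
pos 7: push '('; stack = ((
pos 8: ')' matches '('; pop; stack = (
pos 9: push '['; stack = ([
pos 10: push '['; stack = ([[
pos 11: ']' matches '['; pop; stack = ([
pos 12: push '('; stack = ([(
pos 13: ')' matches '('; pop; stack = ([
pos 14: push '{'; stack = ([{
pos 15: '}' matches '{'; pop; stack = ([
pos 16: ']' matches '['; pop; stack = (
pos 17: push '('; stack = ((
pos 18: push '['; stack = (([
pos 19: ']' matches '['; pop; stack = ((
pos 20: push '{'; stack = (({
pos 21: '}' matches '{'; pop; stack = ((
pos 22: push '{'; stack = (({
pos 23: '}' matches '{'; pop; stack = ((
pos 24: ')' matches '('; pop; stack = (
pos 25: push '['; stack = ([
pos 26: ']' matches '['; pop; stack = (
pos 27: push '('; stack = ((
pos 28: push '{'; stack = (({
pos 29: push '{'; stack = (({{
pos 30: '}' matches '{'; pop; stack = (({
pos 31: saw closer ')' but top of stack is '{' (expected '}') → INVALID
Verdict: type mismatch at position 31: ')' closes '{' → no

Answer: no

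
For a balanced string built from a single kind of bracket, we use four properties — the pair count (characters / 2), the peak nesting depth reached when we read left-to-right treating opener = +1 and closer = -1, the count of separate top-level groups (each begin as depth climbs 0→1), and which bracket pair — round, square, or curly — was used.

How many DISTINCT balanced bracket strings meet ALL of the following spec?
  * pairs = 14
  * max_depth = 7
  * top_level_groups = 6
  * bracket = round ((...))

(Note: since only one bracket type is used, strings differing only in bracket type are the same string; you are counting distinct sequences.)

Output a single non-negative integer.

Spec: pairs=14 depth=7 groups=6
Count(depth <= 7) = 87096
Count(depth <= 6) = 86196
Count(depth == 7) = 87096 - 86196 = 900

Answer: 900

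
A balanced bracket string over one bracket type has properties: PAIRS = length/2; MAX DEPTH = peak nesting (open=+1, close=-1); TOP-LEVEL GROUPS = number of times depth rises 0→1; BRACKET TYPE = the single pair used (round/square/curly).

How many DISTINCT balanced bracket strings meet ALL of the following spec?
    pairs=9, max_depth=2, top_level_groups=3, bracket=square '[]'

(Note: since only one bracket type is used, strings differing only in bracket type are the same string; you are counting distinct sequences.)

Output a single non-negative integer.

Spec: pairs=9 depth=2 groups=3
Count(depth <= 2) = 28
Count(depth <= 1) = 0
Count(depth == 2) = 28 - 0 = 28

Answer: 28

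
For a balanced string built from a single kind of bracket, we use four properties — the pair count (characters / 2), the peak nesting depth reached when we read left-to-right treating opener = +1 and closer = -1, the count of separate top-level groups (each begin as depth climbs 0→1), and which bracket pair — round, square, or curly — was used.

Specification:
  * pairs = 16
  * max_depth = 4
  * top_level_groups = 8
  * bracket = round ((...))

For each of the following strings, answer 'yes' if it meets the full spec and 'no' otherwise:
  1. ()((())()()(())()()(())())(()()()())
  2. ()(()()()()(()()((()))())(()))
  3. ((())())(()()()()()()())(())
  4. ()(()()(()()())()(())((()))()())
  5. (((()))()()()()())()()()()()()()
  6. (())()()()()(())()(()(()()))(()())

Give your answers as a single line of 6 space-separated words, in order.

String 1 '()((())()()(())()()(())())(()()()())': depth seq [1 0 1 2 3 2 1 2 1 2 1 2 3 2 1 2 1 2 1 2 3 2 1 2 1 0 1 2 1 2 1 2 1 2 1 0]
  -> pairs=18 depth=3 groups=3 -> no
String 2 '()(()()()()(()()((()))())(()))': depth seq [1 0 1 2 1 2 1 2 1 2 1 2 3 2 3 2 3 4 5 4 3 2 3 2 1 2 3 2 1 0]
  -> pairs=15 depth=5 groups=2 -> no
String 3 '((())())(()()()()()()())(())': depth seq [1 2 3 2 1 2 1 0 1 2 1 2 1 2 1 2 1 2 1 2 1 2 1 0 1 2 1 0]
  -> pairs=14 depth=3 groups=3 -> no
String 4 '()(()()(()()())()(())((()))()())': depth seq [1 0 1 2 1 2 1 2 3 2 3 2 3 2 1 2 1 2 3 2 1 2 3 4 3 2 1 2 1 2 1 0]
  -> pairs=16 depth=4 groups=2 -> no
String 5 '(((()))()()()()())()()()()()()()': depth seq [1 2 3 4 3 2 1 2 1 2 1 2 1 2 1 2 1 0 1 0 1 0 1 0 1 0 1 0 1 0 1 0]
  -> pairs=16 depth=4 groups=8 -> yes
String 6 '(())()()()()(())()(()(()()))(()())': depth seq [1 2 1 0 1 0 1 0 1 0 1 0 1 2 1 0 1 0 1 2 1 2 3 2 3 2 1 0 1 2 1 2 1 0]
  -> pairs=17 depth=3 groups=9 -> no

Answer: no no no no yes no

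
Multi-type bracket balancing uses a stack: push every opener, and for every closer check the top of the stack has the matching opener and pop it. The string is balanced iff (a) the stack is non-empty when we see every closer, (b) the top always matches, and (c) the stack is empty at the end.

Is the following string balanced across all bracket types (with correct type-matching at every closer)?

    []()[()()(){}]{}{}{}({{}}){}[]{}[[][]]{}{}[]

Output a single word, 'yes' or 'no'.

Answer: yes

Derivation:
pos 0: push '['; stack = [
pos 1: ']' matches '['; pop; stack = (empty)
pos 2: push '('; stack = (
pos 3: ')' matches '('; pop; stack = (empty)
pos 4: push '['; stack = [
pos 5: push '('; stack = [(
pos 6: ')' matches '('; pop; stack = [
pos 7: push '('; stack = [(
pos 8: ')' matches '('; pop; stack = [
pos 9: push '('; stack = [(
pos 10: ')' matches '('; pop; stack = [
pos 11: push '{'; stack = [{
pos 12: '}' matches '{'; pop; stack = [
pos 13: ']' matches '['; pop; stack = (empty)
pos 14: push '{'; stack = {
pos 15: '}' matches '{'; pop; stack = (empty)
pos 16: push '{'; stack = {
pos 17: '}' matches '{'; pop; stack = (empty)
pos 18: push '{'; stack = {
pos 19: '}' matches '{'; pop; stack = (empty)
pos 20: push '('; stack = (
pos 21: push '{'; stack = ({
pos 22: push '{'; stack = ({{
pos 23: '}' matches '{'; pop; stack = ({
pos 24: '}' matches '{'; pop; stack = (
pos 25: ')' matches '('; pop; stack = (empty)
pos 26: push '{'; stack = {
pos 27: '}' matches '{'; pop; stack = (empty)
pos 28: push '['; stack = [
pos 29: ']' matches '['; pop; stack = (empty)
pos 30: push '{'; stack = {
pos 31: '}' matches '{'; pop; stack = (empty)
pos 32: push '['; stack = [
pos 33: push '['; stack = [[
pos 34: ']' matches '['; pop; stack = [
pos 35: push '['; stack = [[
pos 36: ']' matches '['; pop; stack = [
pos 37: ']' matches '['; pop; stack = (empty)
pos 38: push '{'; stack = {
pos 39: '}' matches '{'; pop; stack = (empty)
pos 40: push '{'; stack = {
pos 41: '}' matches '{'; pop; stack = (empty)
pos 42: push '['; stack = [
pos 43: ']' matches '['; pop; stack = (empty)
end: stack empty → VALID
Verdict: properly nested → yes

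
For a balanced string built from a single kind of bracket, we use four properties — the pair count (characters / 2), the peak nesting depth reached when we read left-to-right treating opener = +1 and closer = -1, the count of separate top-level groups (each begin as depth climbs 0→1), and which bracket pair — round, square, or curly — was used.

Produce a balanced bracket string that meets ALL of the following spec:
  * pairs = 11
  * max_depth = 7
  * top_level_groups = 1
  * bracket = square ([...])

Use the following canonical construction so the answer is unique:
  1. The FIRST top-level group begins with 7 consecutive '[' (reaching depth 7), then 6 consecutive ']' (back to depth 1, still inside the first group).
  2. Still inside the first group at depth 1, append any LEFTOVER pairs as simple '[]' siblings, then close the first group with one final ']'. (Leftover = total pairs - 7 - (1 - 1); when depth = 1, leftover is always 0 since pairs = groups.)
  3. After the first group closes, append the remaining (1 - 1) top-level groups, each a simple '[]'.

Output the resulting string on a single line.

Spec: pairs=11 depth=7 groups=1
Leftover pairs = 11 - 7 - (1-1) = 4
First group: deep chain of depth 7 + 4 sibling pairs
Remaining 0 groups: simple '[]' each

Answer: [[[[[[[]]]]]][][][][]]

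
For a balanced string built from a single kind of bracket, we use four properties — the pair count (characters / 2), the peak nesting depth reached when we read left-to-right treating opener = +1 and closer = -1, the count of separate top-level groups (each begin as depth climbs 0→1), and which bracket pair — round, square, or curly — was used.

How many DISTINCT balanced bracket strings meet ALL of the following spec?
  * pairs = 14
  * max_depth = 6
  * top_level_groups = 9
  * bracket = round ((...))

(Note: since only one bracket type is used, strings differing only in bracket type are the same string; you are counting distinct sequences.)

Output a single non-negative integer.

Spec: pairs=14 depth=6 groups=9
Count(depth <= 6) = 5508
Count(depth <= 5) = 5499
Count(depth == 6) = 5508 - 5499 = 9

Answer: 9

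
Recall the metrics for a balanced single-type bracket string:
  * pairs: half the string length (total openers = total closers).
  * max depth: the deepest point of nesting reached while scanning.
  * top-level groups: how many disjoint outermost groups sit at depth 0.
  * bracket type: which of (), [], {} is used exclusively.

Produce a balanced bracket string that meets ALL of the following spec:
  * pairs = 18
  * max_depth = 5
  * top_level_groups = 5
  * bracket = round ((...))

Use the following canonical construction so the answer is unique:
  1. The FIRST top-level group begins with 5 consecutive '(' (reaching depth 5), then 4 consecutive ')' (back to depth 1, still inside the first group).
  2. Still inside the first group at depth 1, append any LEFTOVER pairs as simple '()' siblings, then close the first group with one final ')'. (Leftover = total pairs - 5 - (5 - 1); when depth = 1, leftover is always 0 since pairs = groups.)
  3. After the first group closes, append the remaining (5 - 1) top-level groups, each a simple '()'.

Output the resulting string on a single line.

Answer: ((((())))()()()()()()()()())()()()()

Derivation:
Spec: pairs=18 depth=5 groups=5
Leftover pairs = 18 - 5 - (5-1) = 9
First group: deep chain of depth 5 + 9 sibling pairs
Remaining 4 groups: simple '()' each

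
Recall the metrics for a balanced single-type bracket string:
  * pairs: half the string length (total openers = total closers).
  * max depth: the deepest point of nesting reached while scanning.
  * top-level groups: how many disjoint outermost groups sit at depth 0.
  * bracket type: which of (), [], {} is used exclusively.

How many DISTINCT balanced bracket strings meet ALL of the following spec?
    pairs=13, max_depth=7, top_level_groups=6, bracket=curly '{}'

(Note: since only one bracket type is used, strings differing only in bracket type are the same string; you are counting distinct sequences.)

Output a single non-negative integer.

Answer: 96

Derivation:
Spec: pairs=13 depth=7 groups=6
Count(depth <= 7) = 23250
Count(depth <= 6) = 23154
Count(depth == 7) = 23250 - 23154 = 96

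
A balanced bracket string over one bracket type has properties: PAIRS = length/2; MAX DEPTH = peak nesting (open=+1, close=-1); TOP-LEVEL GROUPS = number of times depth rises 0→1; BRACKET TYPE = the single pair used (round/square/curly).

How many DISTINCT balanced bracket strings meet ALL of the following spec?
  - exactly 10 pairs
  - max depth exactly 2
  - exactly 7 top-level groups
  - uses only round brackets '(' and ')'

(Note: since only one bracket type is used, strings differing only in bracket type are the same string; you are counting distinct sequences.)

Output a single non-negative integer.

Spec: pairs=10 depth=2 groups=7
Count(depth <= 2) = 84
Count(depth <= 1) = 0
Count(depth == 2) = 84 - 0 = 84

Answer: 84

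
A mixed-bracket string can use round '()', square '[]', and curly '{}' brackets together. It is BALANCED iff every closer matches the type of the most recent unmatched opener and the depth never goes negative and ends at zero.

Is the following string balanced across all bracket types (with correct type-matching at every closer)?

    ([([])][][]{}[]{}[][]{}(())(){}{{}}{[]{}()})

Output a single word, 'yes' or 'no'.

pos 0: push '('; stack = (
pos 1: push '['; stack = ([
pos 2: push '('; stack = ([(
pos 3: push '['; stack = ([([
pos 4: ']' matches '['; pop; stack = ([(
pos 5: ')' matches '('; pop; stack = ([
pos 6: ']' matches '['; pop; stack = (
pos 7: push '['; stack = ([
pos 8: ']' matches '['; pop; stack = (
pos 9: push '['; stack = ([
pos 10: ']' matches '['; pop; stack = (
pos 11: push '{'; stack = ({
pos 12: '}' matches '{'; pop; stack = (
pos 13: push '['; stack = ([
pos 14: ']' matches '['; pop; stack = (
pos 15: push '{'; stack = ({
pos 16: '}' matches '{'; pop; stack = (
pos 17: push '['; stack = ([
pos 18: ']' matches '['; pop; stack = (
pos 19: push '['; stack = ([
pos 20: ']' matches '['; pop; stack = (
pos 21: push '{'; stack = ({
pos 22: '}' matches '{'; pop; stack = (
pos 23: push '('; stack = ((
pos 24: push '('; stack = (((
pos 25: ')' matches '('; pop; stack = ((
pos 26: ')' matches '('; pop; stack = (
pos 27: push '('; stack = ((
pos 28: ')' matches '('; pop; stack = (
pos 29: push '{'; stack = ({
pos 30: '}' matches '{'; pop; stack = (
pos 31: push '{'; stack = ({
pos 32: push '{'; stack = ({{
pos 33: '}' matches '{'; pop; stack = ({
pos 34: '}' matches '{'; pop; stack = (
pos 35: push '{'; stack = ({
pos 36: push '['; stack = ({[
pos 37: ']' matches '['; pop; stack = ({
pos 38: push '{'; stack = ({{
pos 39: '}' matches '{'; pop; stack = ({
pos 40: push '('; stack = ({(
pos 41: ')' matches '('; pop; stack = ({
pos 42: '}' matches '{'; pop; stack = (
pos 43: ')' matches '('; pop; stack = (empty)
end: stack empty → VALID
Verdict: properly nested → yes

Answer: yes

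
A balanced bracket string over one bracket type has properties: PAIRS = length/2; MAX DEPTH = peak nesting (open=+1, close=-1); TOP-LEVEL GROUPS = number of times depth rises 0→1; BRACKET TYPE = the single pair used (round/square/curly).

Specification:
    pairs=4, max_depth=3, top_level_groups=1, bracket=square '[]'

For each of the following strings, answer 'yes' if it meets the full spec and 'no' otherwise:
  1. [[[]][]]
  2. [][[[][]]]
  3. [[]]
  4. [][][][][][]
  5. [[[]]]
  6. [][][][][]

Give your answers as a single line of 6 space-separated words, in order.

String 1 '[[[]][]]': depth seq [1 2 3 2 1 2 1 0]
  -> pairs=4 depth=3 groups=1 -> yes
String 2 '[][[[][]]]': depth seq [1 0 1 2 3 2 3 2 1 0]
  -> pairs=5 depth=3 groups=2 -> no
String 3 '[[]]': depth seq [1 2 1 0]
  -> pairs=2 depth=2 groups=1 -> no
String 4 '[][][][][][]': depth seq [1 0 1 0 1 0 1 0 1 0 1 0]
  -> pairs=6 depth=1 groups=6 -> no
String 5 '[[[]]]': depth seq [1 2 3 2 1 0]
  -> pairs=3 depth=3 groups=1 -> no
String 6 '[][][][][]': depth seq [1 0 1 0 1 0 1 0 1 0]
  -> pairs=5 depth=1 groups=5 -> no

Answer: yes no no no no no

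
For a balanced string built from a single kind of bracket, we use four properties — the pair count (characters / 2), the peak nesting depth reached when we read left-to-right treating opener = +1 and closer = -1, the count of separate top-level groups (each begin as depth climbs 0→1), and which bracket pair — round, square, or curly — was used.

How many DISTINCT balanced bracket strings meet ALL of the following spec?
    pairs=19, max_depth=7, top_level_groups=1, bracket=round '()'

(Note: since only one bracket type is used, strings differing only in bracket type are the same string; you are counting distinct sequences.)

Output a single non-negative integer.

Spec: pairs=19 depth=7 groups=1
Count(depth <= 7) = 291057920
Count(depth <= 6) = 173118414
Count(depth == 7) = 291057920 - 173118414 = 117939506

Answer: 117939506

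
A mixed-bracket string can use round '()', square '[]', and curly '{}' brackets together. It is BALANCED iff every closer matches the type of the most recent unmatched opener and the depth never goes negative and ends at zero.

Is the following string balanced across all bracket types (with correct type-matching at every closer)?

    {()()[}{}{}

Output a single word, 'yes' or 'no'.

Answer: no

Derivation:
pos 0: push '{'; stack = {
pos 1: push '('; stack = {(
pos 2: ')' matches '('; pop; stack = {
pos 3: push '('; stack = {(
pos 4: ')' matches '('; pop; stack = {
pos 5: push '['; stack = {[
pos 6: saw closer '}' but top of stack is '[' (expected ']') → INVALID
Verdict: type mismatch at position 6: '}' closes '[' → no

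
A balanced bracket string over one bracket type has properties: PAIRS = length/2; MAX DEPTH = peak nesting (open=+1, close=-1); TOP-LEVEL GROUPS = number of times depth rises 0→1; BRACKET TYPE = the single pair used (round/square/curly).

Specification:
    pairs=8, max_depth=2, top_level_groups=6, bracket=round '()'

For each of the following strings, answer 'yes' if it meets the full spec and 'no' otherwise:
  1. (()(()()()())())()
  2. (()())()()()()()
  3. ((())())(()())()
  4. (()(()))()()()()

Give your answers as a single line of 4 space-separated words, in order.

Answer: no yes no no

Derivation:
String 1 '(()(()()()())())()': depth seq [1 2 1 2 3 2 3 2 3 2 3 2 1 2 1 0 1 0]
  -> pairs=9 depth=3 groups=2 -> no
String 2 '(()())()()()()()': depth seq [1 2 1 2 1 0 1 0 1 0 1 0 1 0 1 0]
  -> pairs=8 depth=2 groups=6 -> yes
String 3 '((())())(()())()': depth seq [1 2 3 2 1 2 1 0 1 2 1 2 1 0 1 0]
  -> pairs=8 depth=3 groups=3 -> no
String 4 '(()(()))()()()()': depth seq [1 2 1 2 3 2 1 0 1 0 1 0 1 0 1 0]
  -> pairs=8 depth=3 groups=5 -> no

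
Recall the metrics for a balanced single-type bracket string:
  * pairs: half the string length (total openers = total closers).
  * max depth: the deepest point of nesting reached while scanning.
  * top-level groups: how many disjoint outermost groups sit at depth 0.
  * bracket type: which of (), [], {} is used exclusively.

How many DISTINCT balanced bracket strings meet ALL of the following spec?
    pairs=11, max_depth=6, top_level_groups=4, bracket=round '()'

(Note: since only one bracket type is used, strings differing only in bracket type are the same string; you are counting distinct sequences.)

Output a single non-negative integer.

Spec: pairs=11 depth=6 groups=4
Count(depth <= 6) = 7012
Count(depth <= 5) = 6660
Count(depth == 6) = 7012 - 6660 = 352

Answer: 352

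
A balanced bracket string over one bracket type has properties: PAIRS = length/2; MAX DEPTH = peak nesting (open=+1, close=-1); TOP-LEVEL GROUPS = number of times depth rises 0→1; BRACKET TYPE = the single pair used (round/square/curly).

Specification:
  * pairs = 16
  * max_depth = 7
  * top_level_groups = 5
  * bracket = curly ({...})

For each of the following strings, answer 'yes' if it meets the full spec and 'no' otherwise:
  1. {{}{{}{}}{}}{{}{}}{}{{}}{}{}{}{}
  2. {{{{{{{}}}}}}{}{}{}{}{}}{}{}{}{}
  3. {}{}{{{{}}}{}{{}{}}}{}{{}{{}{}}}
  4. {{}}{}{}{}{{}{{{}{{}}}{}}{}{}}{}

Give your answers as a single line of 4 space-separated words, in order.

Answer: no yes no no

Derivation:
String 1 '{{}{{}{}}{}}{{}{}}{}{{}}{}{}{}{}': depth seq [1 2 1 2 3 2 3 2 1 2 1 0 1 2 1 2 1 0 1 0 1 2 1 0 1 0 1 0 1 0 1 0]
  -> pairs=16 depth=3 groups=8 -> no
String 2 '{{{{{{{}}}}}}{}{}{}{}{}}{}{}{}{}': depth seq [1 2 3 4 5 6 7 6 5 4 3 2 1 2 1 2 1 2 1 2 1 2 1 0 1 0 1 0 1 0 1 0]
  -> pairs=16 depth=7 groups=5 -> yes
String 3 '{}{}{{{{}}}{}{{}{}}}{}{{}{{}{}}}': depth seq [1 0 1 0 1 2 3 4 3 2 1 2 1 2 3 2 3 2 1 0 1 0 1 2 1 2 3 2 3 2 1 0]
  -> pairs=16 depth=4 groups=5 -> no
String 4 '{{}}{}{}{}{{}{{{}{{}}}{}}{}{}}{}': depth seq [1 2 1 0 1 0 1 0 1 0 1 2 1 2 3 4 3 4 5 4 3 2 3 2 1 2 1 2 1 0 1 0]
  -> pairs=16 depth=5 groups=6 -> no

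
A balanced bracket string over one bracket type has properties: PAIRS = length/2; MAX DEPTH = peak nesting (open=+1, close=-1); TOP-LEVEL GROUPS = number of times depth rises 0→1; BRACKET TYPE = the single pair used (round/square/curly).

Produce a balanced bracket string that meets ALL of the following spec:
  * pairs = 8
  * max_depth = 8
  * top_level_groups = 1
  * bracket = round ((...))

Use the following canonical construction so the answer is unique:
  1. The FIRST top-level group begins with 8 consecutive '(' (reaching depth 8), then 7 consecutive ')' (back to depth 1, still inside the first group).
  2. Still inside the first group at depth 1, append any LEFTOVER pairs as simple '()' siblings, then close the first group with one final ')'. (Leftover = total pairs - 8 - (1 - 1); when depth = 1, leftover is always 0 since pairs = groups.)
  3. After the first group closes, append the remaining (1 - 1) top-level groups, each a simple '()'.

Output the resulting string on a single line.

Answer: (((((((())))))))

Derivation:
Spec: pairs=8 depth=8 groups=1
Leftover pairs = 8 - 8 - (1-1) = 0
First group: deep chain of depth 8 + 0 sibling pairs
Remaining 0 groups: simple '()' each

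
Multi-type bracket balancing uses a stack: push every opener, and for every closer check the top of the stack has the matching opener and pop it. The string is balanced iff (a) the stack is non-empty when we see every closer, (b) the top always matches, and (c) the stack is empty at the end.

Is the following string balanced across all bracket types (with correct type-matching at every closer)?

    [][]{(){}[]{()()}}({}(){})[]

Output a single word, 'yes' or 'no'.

pos 0: push '['; stack = [
pos 1: ']' matches '['; pop; stack = (empty)
pos 2: push '['; stack = [
pos 3: ']' matches '['; pop; stack = (empty)
pos 4: push '{'; stack = {
pos 5: push '('; stack = {(
pos 6: ')' matches '('; pop; stack = {
pos 7: push '{'; stack = {{
pos 8: '}' matches '{'; pop; stack = {
pos 9: push '['; stack = {[
pos 10: ']' matches '['; pop; stack = {
pos 11: push '{'; stack = {{
pos 12: push '('; stack = {{(
pos 13: ')' matches '('; pop; stack = {{
pos 14: push '('; stack = {{(
pos 15: ')' matches '('; pop; stack = {{
pos 16: '}' matches '{'; pop; stack = {
pos 17: '}' matches '{'; pop; stack = (empty)
pos 18: push '('; stack = (
pos 19: push '{'; stack = ({
pos 20: '}' matches '{'; pop; stack = (
pos 21: push '('; stack = ((
pos 22: ')' matches '('; pop; stack = (
pos 23: push '{'; stack = ({
pos 24: '}' matches '{'; pop; stack = (
pos 25: ')' matches '('; pop; stack = (empty)
pos 26: push '['; stack = [
pos 27: ']' matches '['; pop; stack = (empty)
end: stack empty → VALID
Verdict: properly nested → yes

Answer: yes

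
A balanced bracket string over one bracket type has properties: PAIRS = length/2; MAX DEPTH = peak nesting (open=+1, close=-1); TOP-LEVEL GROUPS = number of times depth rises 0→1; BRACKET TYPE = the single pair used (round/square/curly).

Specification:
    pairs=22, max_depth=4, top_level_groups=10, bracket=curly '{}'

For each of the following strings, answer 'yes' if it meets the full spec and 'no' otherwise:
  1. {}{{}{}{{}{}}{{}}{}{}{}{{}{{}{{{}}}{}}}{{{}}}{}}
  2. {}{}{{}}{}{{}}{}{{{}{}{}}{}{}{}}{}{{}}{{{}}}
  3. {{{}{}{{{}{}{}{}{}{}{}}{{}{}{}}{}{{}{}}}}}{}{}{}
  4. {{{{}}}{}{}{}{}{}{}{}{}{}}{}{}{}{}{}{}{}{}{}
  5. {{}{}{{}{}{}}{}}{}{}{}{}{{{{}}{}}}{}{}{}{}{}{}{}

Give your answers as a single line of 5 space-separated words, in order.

String 1 '{}{{}{}{{}{}}{{}}{}{}{}{{}{{}{{{}}}{}}}{{{}}}{}}': depth seq [1 0 1 2 1 2 1 2 3 2 3 2 1 2 3 2 1 2 1 2 1 2 1 2 3 2 3 4 3 4 5 6 5 4 3 4 3 2 1 2 3 4 3 2 1 2 1 0]
  -> pairs=24 depth=6 groups=2 -> no
String 2 '{}{}{{}}{}{{}}{}{{{}{}{}}{}{}{}}{}{{}}{{{}}}': depth seq [1 0 1 0 1 2 1 0 1 0 1 2 1 0 1 0 1 2 3 2 3 2 3 2 1 2 1 2 1 2 1 0 1 0 1 2 1 0 1 2 3 2 1 0]
  -> pairs=22 depth=3 groups=10 -> no
String 3 '{{{}{}{{{}{}{}{}{}{}{}}{{}{}{}}{}{{}{}}}}}{}{}{}': depth seq [1 2 3 2 3 2 3 4 5 4 5 4 5 4 5 4 5 4 5 4 5 4 3 4 5 4 5 4 5 4 3 4 3 4 5 4 5 4 3 2 1 0 1 0 1 0 1 0]
  -> pairs=24 depth=5 groups=4 -> no
String 4 '{{{{}}}{}{}{}{}{}{}{}{}{}}{}{}{}{}{}{}{}{}{}': depth seq [1 2 3 4 3 2 1 2 1 2 1 2 1 2 1 2 1 2 1 2 1 2 1 2 1 0 1 0 1 0 1 0 1 0 1 0 1 0 1 0 1 0 1 0]
  -> pairs=22 depth=4 groups=10 -> yes
String 5 '{{}{}{{}{}{}}{}}{}{}{}{}{{{{}}{}}}{}{}{}{}{}{}{}': depth seq [1 2 1 2 1 2 3 2 3 2 3 2 1 2 1 0 1 0 1 0 1 0 1 0 1 2 3 4 3 2 3 2 1 0 1 0 1 0 1 0 1 0 1 0 1 0 1 0]
  -> pairs=24 depth=4 groups=13 -> no

Answer: no no no yes no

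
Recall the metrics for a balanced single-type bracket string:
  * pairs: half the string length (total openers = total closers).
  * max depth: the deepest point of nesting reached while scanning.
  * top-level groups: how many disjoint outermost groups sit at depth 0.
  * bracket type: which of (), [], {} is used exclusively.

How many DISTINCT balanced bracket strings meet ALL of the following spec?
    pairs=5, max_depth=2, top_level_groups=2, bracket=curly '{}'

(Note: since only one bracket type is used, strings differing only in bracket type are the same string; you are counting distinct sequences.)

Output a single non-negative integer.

Spec: pairs=5 depth=2 groups=2
Count(depth <= 2) = 4
Count(depth <= 1) = 0
Count(depth == 2) = 4 - 0 = 4

Answer: 4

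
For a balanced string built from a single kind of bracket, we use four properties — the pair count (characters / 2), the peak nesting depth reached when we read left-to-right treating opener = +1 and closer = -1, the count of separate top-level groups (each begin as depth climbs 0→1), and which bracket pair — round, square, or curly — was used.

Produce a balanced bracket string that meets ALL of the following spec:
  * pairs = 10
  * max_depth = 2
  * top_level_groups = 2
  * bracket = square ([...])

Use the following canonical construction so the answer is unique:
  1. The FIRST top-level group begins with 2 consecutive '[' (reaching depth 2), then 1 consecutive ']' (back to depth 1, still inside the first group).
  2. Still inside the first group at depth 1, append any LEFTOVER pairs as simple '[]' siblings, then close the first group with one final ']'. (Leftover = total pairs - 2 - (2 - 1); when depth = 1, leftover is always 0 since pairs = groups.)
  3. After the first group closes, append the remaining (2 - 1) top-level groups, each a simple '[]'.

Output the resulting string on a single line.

Answer: [[][][][][][][][]][]

Derivation:
Spec: pairs=10 depth=2 groups=2
Leftover pairs = 10 - 2 - (2-1) = 7
First group: deep chain of depth 2 + 7 sibling pairs
Remaining 1 groups: simple '[]' each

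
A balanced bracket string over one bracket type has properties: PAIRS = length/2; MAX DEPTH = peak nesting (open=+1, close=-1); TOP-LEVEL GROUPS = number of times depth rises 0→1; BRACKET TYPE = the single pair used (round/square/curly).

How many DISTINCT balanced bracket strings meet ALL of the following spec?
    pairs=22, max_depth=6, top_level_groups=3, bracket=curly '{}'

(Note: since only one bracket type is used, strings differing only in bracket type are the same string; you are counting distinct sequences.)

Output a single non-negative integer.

Answer: 4533181470

Derivation:
Spec: pairs=22 depth=6 groups=3
Count(depth <= 6) = 8407386390
Count(depth <= 5) = 3874204920
Count(depth == 6) = 8407386390 - 3874204920 = 4533181470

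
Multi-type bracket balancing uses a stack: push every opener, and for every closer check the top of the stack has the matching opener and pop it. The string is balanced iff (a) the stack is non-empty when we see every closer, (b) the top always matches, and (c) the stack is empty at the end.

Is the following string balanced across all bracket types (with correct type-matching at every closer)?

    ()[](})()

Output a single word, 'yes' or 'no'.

pos 0: push '('; stack = (
pos 1: ')' matches '('; pop; stack = (empty)
pos 2: push '['; stack = [
pos 3: ']' matches '['; pop; stack = (empty)
pos 4: push '('; stack = (
pos 5: saw closer '}' but top of stack is '(' (expected ')') → INVALID
Verdict: type mismatch at position 5: '}' closes '(' → no

Answer: no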